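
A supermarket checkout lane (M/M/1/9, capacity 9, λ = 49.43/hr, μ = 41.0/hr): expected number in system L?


ρ = 49.43/41.0 = 1.2056
L = ρ[1 − (K+1)ρ^K + Kρ^(K+1)] / [(1−ρ)(1−ρ^(K+1))]
Numerator: 1.2056·(1 − 10·5.380973 + 9·6.487353) = 6.723024
Denominator: (-0.2056)·(-5.487353) = 1.128253
L = 6.723024/1.128253 = 5.9588

Final: 5.9588


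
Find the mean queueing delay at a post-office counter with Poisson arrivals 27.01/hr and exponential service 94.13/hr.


ρ = 27.01/94.13 = 0.2869
Wq = ρ/(μ−λ) = 0.2869/(94.13 − 27.01) = 0.2869/67.12 = 0.004275 hr

Final: 0.004275 hr


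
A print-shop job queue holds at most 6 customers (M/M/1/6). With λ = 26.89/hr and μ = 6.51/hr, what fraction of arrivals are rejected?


ρ = λ/μ = 26.89/6.51 = 4.1306
P_K = (1−ρ)ρ^K/(1−ρ^(K+1)) = (-3.1306·4966.596543)/(1 − 20514.866521)
= -15548.269977/-20513.866521 = 0.757940

Final: 0.757940


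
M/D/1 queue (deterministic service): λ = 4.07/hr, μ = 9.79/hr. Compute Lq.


ρ = 4.07/9.79 = 0.4157
M/D/1: Lq = ρ²/(2(1−ρ)) = 0.1728/(2·0.5843) = 0.14790

Final: 0.14790


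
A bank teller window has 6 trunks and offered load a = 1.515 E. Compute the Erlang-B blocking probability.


B(c,a) = (a^c/c!) / Σ_{k=0}^{c} a^k/k!
a^6/6! = 0.016794
Σ terms (k=0..6): 1.00000 + 1.51500 + 1.14761 + 0.57954 + 0.21950 + 0.06651 + 0.01679 = 4.544962
B = 0.016794/4.544962 = 0.003695

Final: 0.003695


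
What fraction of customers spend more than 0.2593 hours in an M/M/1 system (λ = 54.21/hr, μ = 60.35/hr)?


W ~ Exponential(μ−λ) for M/M/1.
μ − λ = 60.35 − 54.21 = 6.1400
P(W > t) = e^{−(μ−λ)t} = e^{−1.5921} = 0.203497

Final: 0.203497


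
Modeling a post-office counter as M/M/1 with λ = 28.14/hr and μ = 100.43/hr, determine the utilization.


ρ = λ/μ = 28.14/100.43 = 0.2802

Final: 0.2802


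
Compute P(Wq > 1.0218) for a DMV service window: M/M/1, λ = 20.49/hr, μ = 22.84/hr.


ρ = 20.49/22.84 = 0.8971
P(Wq > t) = ρ·e^{−(μ−λ)t} = 0.8971·e^{−2.4012}
= 0.8971·0.090606 = 0.081284

Final: 0.081284


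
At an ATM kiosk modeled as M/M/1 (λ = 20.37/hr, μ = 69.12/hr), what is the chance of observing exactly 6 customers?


ρ = 20.37/69.12 = 0.2947
P_n = (1−ρ)·ρ^n = (1 − 0.2947)·0.2947^6 = 0.7053·0.0006551 = 0.0004621

Final: 0.0004621


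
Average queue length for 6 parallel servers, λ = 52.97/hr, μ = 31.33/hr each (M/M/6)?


a = λ/μ = 1.6907; ρ = a/6 = 0.2818
P₀ = 0.184291
Lq = P₀·a^c·ρ / (c!·(1−ρ)²) = 0.184291·23.35702·0.2818/(720·0.51583)
= 0.003266

Final: 0.003266


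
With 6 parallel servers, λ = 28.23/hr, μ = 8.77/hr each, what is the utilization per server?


ρ = λ/(cμ) = 28.23/(6·8.77) = 28.23/52.62 = 0.5365

Final: 0.5365


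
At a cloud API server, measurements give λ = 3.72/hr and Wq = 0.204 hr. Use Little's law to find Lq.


Lq = λWq = 3.72·0.204 = 0.7589

Final: 0.7589


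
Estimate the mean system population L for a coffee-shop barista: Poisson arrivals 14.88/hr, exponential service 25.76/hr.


ρ = λ/μ = 14.88/25.76 = 0.5776
L = ρ/(1−ρ) = 0.5776/(1 − 0.5776) = 0.5776/0.4224 = 1.3676

Final: 1.3676


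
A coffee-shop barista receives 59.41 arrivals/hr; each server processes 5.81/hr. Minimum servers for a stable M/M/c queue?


Stability requires cμ > λ ⇔ c > λ/μ.
λ/μ = 59.41/5.81 = 10.2255
Minimum integer c = ⌊10.2255⌋ + 1 = 11
Check: 11·5.81 = 63.91 > 59.41, while 10·5.81 = 58.10 ≤ 59.41

Final: 11 servers


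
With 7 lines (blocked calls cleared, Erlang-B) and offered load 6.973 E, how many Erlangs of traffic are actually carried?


B(7,6.973) = 0.247197 (Erlang-B)
Carried load = a(1 − B) = 6.973·(1 − 0.247197) = 6.973·0.752803 = 5.2493 E

Final: 5.2493 Erlangs


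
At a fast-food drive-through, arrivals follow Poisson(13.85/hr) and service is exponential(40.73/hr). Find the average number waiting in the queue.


ρ = 13.85/40.73 = 0.3400
Lq = ρ²/(1−ρ) = 0.1156/0.6600 = 0.1752

Final: 0.1752


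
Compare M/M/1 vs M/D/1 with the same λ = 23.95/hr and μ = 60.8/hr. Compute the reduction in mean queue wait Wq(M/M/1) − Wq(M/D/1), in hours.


ρ = 23.95/60.8 = 0.3939
Wq(M/M/1) = ρ/(μ−λ) = 0.3939/36.85 = 0.01069 hr
Wq(M/D/1) = ρ/(2(μ−λ)) = 0.005345 hr
Savings = 0.01069 − 0.005345 = 0.005345 hr

Final: 0.005345 hr


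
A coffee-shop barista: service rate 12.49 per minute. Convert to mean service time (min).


Mean service time = 1/μ = 1/12.49 minute = 0.08006 minute
In minutes: 0.08006 × 1 = 0.08006 min

Final: 0.08006 min


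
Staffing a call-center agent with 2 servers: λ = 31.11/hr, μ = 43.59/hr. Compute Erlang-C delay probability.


a = λ/μ = 0.7137; ρ = a/2 = 0.3568
P₀ = 0.474005 (from M/M/c formula)
C(c,a) = [a^c/(c!(1−ρ))]·P₀ = [0.50936/(2·0.6432)]·0.474005
= 0.39599·0.474005 = 0.187700

Final: 0.187700


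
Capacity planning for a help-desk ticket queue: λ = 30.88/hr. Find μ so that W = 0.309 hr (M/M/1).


W = 1/(μ−λ) ⇒ μ − λ = 1/W = 1/0.309 = 3.2362
μ = λ + 1/W = 30.88 + 3.2362 = 34.1162 per hr

Final: 34.1162 /hr


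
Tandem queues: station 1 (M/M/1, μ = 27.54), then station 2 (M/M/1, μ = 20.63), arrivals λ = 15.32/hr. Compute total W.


Each node sees arrival rate λ = 15.32/hr (tandem ⇒ throughput preserved).
W₁ = 1/(μ₁−λ) = 1/(27.54−15.32) = 0.08183 hr
W₂ = 1/(μ₂−λ) = 1/(20.63−15.32) = 0.18832 hr
W_total = W₁ + W₂ = 0.08183 + 0.18832 = 0.27016 hr

Final: 0.27016 hr


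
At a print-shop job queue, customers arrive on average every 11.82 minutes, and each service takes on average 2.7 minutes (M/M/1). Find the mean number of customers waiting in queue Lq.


λ = 60/11.82 = 5.0761 /hr
μ = 60/2.7 = 22.2222 /hr
ρ = λ/μ = 5.0761/22.2222 = 0.2284
Lq = ρ²/(1−ρ) = 0.05218/0.7716 = 0.06763

Final: 0.06763


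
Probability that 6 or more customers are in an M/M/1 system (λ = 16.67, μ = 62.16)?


ρ = 16.67/62.16 = 0.2682
P(N ≥ n) = ρ^n = 0.2682^6 = 0.0003720

Final: 0.0003720


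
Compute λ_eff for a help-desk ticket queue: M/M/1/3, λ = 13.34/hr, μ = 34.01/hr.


ρ = 0.3922; P_K = (1−ρ)ρ^3/(1−ρ^4) = 0.037565
λ_eff = λ(1 − P_K) = 13.34·(1 − 0.037565) = 13.34·0.962435 = 12.8389 /hr

Final: 12.8389 /hr


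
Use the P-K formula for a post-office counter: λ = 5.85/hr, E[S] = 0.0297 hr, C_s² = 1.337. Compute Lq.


ρ = λ·E[S] = 5.85·0.0297 = 0.1737
Lq = ρ²(1+C_s²)/(2(1−ρ)) = 0.03019·(1+1.337)/(2·0.8263)
= 0.03019·2.3370/1.6525 = 0.04269

Final: 0.04269


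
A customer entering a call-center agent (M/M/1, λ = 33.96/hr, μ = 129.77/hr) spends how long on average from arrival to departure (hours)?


W = 1/(μ−λ) = 1/(129.77 − 33.96) = 1/95.81 = 0.01044 hr

Final: 0.01044 hr


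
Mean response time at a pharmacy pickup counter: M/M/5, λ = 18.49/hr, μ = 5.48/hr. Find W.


a = 3.3741; ρ = 0.6748; P₀ = 0.030234
Lq = P₀·a^c·ρ/(c!(1−ρ)²) = 0.70312
Wq = Lq/λ = 0.70312/18.49 = 0.03803 hr
W = Wq + 1/μ = 0.03803 + 0.18248 = 0.22051 hr

Final: 0.22051 hr


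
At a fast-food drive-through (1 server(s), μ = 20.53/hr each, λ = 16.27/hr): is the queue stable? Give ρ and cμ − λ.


Total capacity cμ = 1·20.53 = 20.53/hr
ρ = λ/(cμ) = 16.27/20.53 = 0.7925
Stable ⇔ ρ < 1: YES
Spare capacity = cμ − λ = 20.53 − 16.27 = 4.26/hr

Final: ρ = 0.7925; stable; margin = 4.26/hr


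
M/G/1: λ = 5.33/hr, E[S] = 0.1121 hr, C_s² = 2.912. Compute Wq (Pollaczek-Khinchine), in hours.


ρ = λ·E[S] = 5.33·0.1121 = 0.5975
E[S²] = E[S]²(1+C_s²) = 0.1121²·(1+2.912) = 0.049160
Wq = λ·E[S²]/(2(1−ρ)) = 5.33·0.049160/(2·0.4025) = 0.32549 hr

Final: 0.32549 hr


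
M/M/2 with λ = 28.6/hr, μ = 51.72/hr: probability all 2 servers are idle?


a = λ/μ = 28.6/51.72 = 0.5530; ρ = a/c = 0.2765
Σ_{k=0}^{1} a^k/k! (terms k=0..1) = 1.00000 + 0.55298 = 1.55298
Tail: a^2/(2!(1−ρ)) = 0.30578/(2·0.7235) = 0.21132
P₀ = 1/(1.55298 + 0.21132) = 1/1.76430 = 0.566798

Final: 0.566798


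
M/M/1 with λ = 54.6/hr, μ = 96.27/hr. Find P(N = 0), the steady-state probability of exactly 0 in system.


ρ = 54.6/96.27 = 0.5672
P_n = (1−ρ)·ρ^n = (1 − 0.5672)·0.5672^0 = 0.4328·1.000000 = 0.432845

Final: 0.432845


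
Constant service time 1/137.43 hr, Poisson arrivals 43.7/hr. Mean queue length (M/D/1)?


ρ = 43.7/137.43 = 0.3180
M/D/1: Lq = ρ²/(2(1−ρ)) = 0.1011/(2·0.6820) = 0.07413

Final: 0.07413


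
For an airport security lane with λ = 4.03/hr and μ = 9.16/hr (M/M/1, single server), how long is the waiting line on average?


ρ = 4.03/9.16 = 0.4400
Lq = ρ²/(1−ρ) = 0.1936/0.5600 = 0.3456

Final: 0.3456


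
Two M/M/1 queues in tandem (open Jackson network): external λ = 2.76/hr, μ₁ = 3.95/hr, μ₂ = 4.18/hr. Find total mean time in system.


Each node sees arrival rate λ = 2.76/hr (tandem ⇒ throughput preserved).
W₁ = 1/(μ₁−λ) = 1/(3.95−2.76) = 0.84034 hr
W₂ = 1/(μ₂−λ) = 1/(4.18−2.76) = 0.70423 hr
W_total = W₁ + W₂ = 0.84034 + 0.70423 = 1.54456 hr

Final: 1.54456 hr


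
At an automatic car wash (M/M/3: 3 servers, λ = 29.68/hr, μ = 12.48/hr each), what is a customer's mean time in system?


a = 2.3782; ρ = 0.7927; P₀ = 0.058747
Lq = P₀·a^c·ρ/(c!(1−ρ)²) = 2.43028
Wq = Lq/λ = 2.43028/29.68 = 0.08188 hr
W = Wq + 1/μ = 0.08188 + 0.08013 = 0.16201 hr

Final: 0.16201 hr


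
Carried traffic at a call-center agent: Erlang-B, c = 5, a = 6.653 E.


B(5,6.653) = 0.403617 (Erlang-B)
Carried load = a(1 − B) = 6.653·(1 − 0.403617) = 6.653·0.596383 = 3.9677 E

Final: 3.9677 Erlangs


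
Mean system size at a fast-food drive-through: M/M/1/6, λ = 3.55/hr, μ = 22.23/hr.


ρ = 3.55/22.23 = 0.1597
L = ρ[1 − (K+1)ρ^K + Kρ^(K+1)] / [(1−ρ)(1−ρ^(K+1))]
Numerator: 0.1597·(1 − 7·0.00001659 + 6·0.000002649) = 0.159678
Denominator: (0.8403)·(0.999997) = 0.840304
L = 0.159678/0.840304 = 0.1900

Final: 0.1900


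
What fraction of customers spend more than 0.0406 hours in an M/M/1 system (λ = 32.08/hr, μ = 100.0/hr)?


W ~ Exponential(μ−λ) for M/M/1.
μ − λ = 100.0 − 32.08 = 67.9200
P(W > t) = e^{−(μ−λ)t} = e^{−2.7576} = 0.063447

Final: 0.063447


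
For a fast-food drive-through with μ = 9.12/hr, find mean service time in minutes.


Mean service time = 1/μ = 1/9.12 hour = 0.10965 hour
In minutes: 0.10965 × 60 = 6.5789 min

Final: 6.5789 min


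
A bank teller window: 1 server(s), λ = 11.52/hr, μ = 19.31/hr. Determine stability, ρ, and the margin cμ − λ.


Total capacity cμ = 1·19.31 = 19.31/hr
ρ = λ/(cμ) = 11.52/19.31 = 0.5966
Stable ⇔ ρ < 1: YES
Spare capacity = cμ − λ = 19.31 − 11.52 = 7.79/hr

Final: ρ = 0.5966; stable; margin = 7.79/hr


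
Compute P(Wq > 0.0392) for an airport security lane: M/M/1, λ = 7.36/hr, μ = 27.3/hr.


ρ = 7.36/27.3 = 0.2696
P(Wq > t) = ρ·e^{−(μ−λ)t} = 0.2696·e^{−0.7816}
= 0.2696·0.457651 = 0.123381

Final: 0.123381


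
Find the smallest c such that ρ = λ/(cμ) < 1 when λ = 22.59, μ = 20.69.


Stability requires cμ > λ ⇔ c > λ/μ.
λ/μ = 22.59/20.69 = 1.0918
Minimum integer c = ⌊1.0918⌋ + 1 = 2
Check: 2·20.69 = 41.38 > 22.59, while 1·20.69 = 20.69 ≤ 22.59

Final: 2 servers


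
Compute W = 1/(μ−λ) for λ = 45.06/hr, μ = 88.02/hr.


W = 1/(μ−λ) = 1/(88.02 − 45.06) = 1/42.96 = 0.02328 hr

Final: 0.02328 hr


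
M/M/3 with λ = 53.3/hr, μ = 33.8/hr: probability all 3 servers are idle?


a = λ/μ = 53.3/33.8 = 1.5769; ρ = a/c = 0.5256
Σ_{k=0}^{2} a^k/k! (terms k=0..2) = 1.00000 + 1.57692 + 1.24334 = 3.82027
Tail: a^3/(3!(1−ρ)) = 3.92131/(6·0.4744) = 1.37776
P₀ = 1/(3.82027 + 1.37776) = 1/5.19802 = 0.192381

Final: 0.192381


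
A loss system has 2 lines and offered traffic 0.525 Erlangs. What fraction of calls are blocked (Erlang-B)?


B(c,a) = (a^c/c!) / Σ_{k=0}^{c} a^k/k!
a^2/2! = 0.137813
Σ terms (k=0..2): 1.00000 + 0.52500 + 0.13781 = 1.662813
B = 0.137813/1.662813 = 0.082879

Final: 0.082879


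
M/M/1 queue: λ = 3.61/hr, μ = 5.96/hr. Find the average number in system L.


ρ = λ/μ = 3.61/5.96 = 0.6057
L = ρ/(1−ρ) = 0.6057/(1 − 0.6057) = 0.6057/0.3943 = 1.5362

Final: 1.5362


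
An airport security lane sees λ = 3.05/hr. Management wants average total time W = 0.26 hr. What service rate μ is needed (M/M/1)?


W = 1/(μ−λ) ⇒ μ − λ = 1/W = 1/0.26 = 3.8462
μ = λ + 1/W = 3.05 + 3.8462 = 6.8962 per hr

Final: 6.8962 /hr


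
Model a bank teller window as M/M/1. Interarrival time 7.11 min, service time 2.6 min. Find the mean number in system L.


λ = 60/7.11 = 8.4388 /hr
μ = 60/2.6 = 23.0769 /hr
ρ = λ/μ = 8.4388/23.0769 = 0.3657
L = ρ/(1−ρ) = 0.3657/0.6343 = 0.5765

Final: 0.5765


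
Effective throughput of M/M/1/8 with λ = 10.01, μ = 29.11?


ρ = 0.3439; P_K = (1−ρ)ρ^8/(1−ρ^9) = 0.0001283
λ_eff = λ(1 − P_K) = 10.01·(1 − 0.0001283) = 10.01·0.999872 = 10.0087 /hr

Final: 10.0087 /hr


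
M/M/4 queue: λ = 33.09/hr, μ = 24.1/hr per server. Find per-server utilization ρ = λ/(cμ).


ρ = λ/(cμ) = 33.09/(4·24.1) = 33.09/96.40 = 0.3433

Final: 0.3433


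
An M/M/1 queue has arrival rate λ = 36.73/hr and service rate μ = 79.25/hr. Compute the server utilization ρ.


ρ = λ/μ = 36.73/79.25 = 0.4635

Final: 0.4635


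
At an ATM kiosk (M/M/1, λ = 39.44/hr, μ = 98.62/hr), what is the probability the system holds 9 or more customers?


ρ = 39.44/98.62 = 0.3999
P(N ≥ n) = ρ^n = 0.3999^9 = 0.0002617

Final: 0.0002617


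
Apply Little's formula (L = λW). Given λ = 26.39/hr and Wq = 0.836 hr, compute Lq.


Lq = λWq = 26.39·0.836 = 22.0620

Final: 22.0620


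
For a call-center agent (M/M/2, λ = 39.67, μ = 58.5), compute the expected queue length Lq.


a = λ/μ = 0.6781; ρ = a/2 = 0.3391
P₀ = 0.493585
Lq = P₀·a^c·ρ / (c!·(1−ρ)²) = 0.493585·0.45985·0.3391/(2·0.43684)
= 0.08808

Final: 0.08808


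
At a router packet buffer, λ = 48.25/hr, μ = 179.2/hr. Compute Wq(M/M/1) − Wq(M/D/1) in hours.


ρ = 48.25/179.2 = 0.2693
Wq(M/M/1) = ρ/(μ−λ) = 0.2693/130.95 = 0.002056 hr
Wq(M/D/1) = ρ/(2(μ−λ)) = 0.001028 hr
Savings = 0.002056 − 0.001028 = 0.001028 hr

Final: 0.001028 hr


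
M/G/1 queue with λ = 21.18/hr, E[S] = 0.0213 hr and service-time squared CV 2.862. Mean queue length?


ρ = λ·E[S] = 21.18·0.0213 = 0.4511
Lq = ρ²(1+C_s²)/(2(1−ρ)) = 0.2035·(1+2.862)/(2·0.5489)
= 0.2035·3.8620/1.0977 = 0.71602

Final: 0.71602


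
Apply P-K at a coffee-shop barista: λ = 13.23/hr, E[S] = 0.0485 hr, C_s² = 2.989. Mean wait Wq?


ρ = λ·E[S] = 13.23·0.0485 = 0.6417
E[S²] = E[S]²(1+C_s²) = 0.0485²·(1+2.989) = 0.009383
Wq = λ·E[S²]/(2(1−ρ)) = 13.23·0.009383/(2·0.3583) = 0.17321 hr

Final: 0.17321 hr


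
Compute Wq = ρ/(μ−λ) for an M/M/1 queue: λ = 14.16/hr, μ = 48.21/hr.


ρ = 14.16/48.21 = 0.2937
Wq = ρ/(μ−λ) = 0.2937/(48.21 − 14.16) = 0.2937/34.05 = 0.008626 hr

Final: 0.008626 hr


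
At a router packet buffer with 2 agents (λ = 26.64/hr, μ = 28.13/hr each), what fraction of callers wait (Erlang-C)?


a = λ/μ = 0.9470; ρ = a/2 = 0.4735
P₀ = 0.357298 (from M/M/c formula)
C(c,a) = [a^c/(c!(1−ρ))]·P₀ = [0.89687/(2·0.5265)]·0.357298
= 0.85175·0.357298 = 0.304330

Final: 0.304330


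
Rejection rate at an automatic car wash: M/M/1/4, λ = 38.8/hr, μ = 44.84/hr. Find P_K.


ρ = λ/μ = 38.8/44.84 = 0.8653
P_K = (1−ρ)ρ^K/(1−ρ^(K+1)) = (0.1347·0.560615)/(1 − 0.485099)
= 0.075515/0.514901 = 0.146660

Final: 0.146660


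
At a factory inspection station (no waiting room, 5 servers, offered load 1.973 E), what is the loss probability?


B(c,a) = (a^c/c!) / Σ_{k=0}^{c} a^k/k!
a^5/5! = 0.249146
Σ terms (k=0..5): 1.00000 + 1.97300 + 1.94636 + 1.28006 + 0.63139 + 0.24915 = 7.079959
B = 0.249146/7.079959 = 0.035190

Final: 0.035190


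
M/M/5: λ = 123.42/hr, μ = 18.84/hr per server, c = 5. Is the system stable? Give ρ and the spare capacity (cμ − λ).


Total capacity cμ = 5·18.84 = 94.20/hr
ρ = λ/(cμ) = 123.42/94.20 = 1.3102
Stable ⇔ ρ < 1: NO
Spare capacity = cμ − λ = 94.20 − 123.42 = -29.22/hr

Final: ρ = 1.3102; unstable; margin = -29.22/hr


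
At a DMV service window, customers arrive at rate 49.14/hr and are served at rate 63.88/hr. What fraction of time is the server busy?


ρ = λ/μ = 49.14/63.88 = 0.7693

Final: 0.7693


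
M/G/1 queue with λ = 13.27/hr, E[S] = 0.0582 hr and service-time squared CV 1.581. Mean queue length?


ρ = λ·E[S] = 13.27·0.0582 = 0.7723
Lq = ρ²(1+C_s²)/(2(1−ρ)) = 0.5965·(1+1.581)/(2·0.2277)
= 0.5965·2.5810/0.4554 = 3.38072

Final: 3.38072


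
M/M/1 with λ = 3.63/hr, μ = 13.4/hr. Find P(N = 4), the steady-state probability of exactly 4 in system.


ρ = 3.63/13.4 = 0.2709
P_n = (1−ρ)·ρ^n = (1 − 0.2709)·0.2709^4 = 0.7291·0.005385 = 0.003926

Final: 0.003926


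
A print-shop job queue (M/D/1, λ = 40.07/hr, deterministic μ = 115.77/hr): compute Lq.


ρ = 40.07/115.77 = 0.3461
M/D/1: Lq = ρ²/(2(1−ρ)) = 0.1198/(2·0.6539) = 0.09160

Final: 0.09160


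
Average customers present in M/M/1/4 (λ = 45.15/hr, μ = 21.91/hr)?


ρ = 45.15/21.91 = 2.0607
L = ρ[1 − (K+1)ρ^K + Kρ^(K+1)] / [(1−ρ)(1−ρ^(K+1))]
Numerator: 2.0607·(1 − 5·18.032731 + 4·37.160101) = 122.563906
Denominator: (-1.0607)·(-36.160101) = 38.355123
L = 122.563906/38.355123 = 3.1955

Final: 3.1955


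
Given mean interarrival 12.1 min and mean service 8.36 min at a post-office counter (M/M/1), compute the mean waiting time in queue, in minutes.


λ = 60/12.1 = 4.9587 /hr
μ = 60/8.36 = 7.1770 /hr
ρ = λ/μ = 4.9587/7.1770 = 0.6909
Wq = ρ/(μ−λ) = 0.6909/(7.1770−4.9587) = 0.31145 hr
In minutes: 0.31145·60 = 18.687 min

Final: 18.687 min


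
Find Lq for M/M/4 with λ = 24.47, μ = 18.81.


a = λ/μ = 1.3009; ρ = a/4 = 0.3252
P₀ = 0.270939
Lq = P₀·a^c·ρ / (c!·(1−ρ)²) = 0.270939·2.86405·0.3252/(24·0.45532)
= 0.02309

Final: 0.02309


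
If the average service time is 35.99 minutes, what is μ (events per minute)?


μ = 1/(service time) in consistent units.
1 minute = 1 min, so μ = 1/35.99 = 0.02779 per minute

Final: 0.02779 /min


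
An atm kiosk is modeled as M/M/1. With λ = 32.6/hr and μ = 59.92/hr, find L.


ρ = λ/μ = 32.6/59.92 = 0.5441
L = ρ/(1−ρ) = 0.5441/(1 − 0.5441) = 0.5441/0.4559 = 1.1933

Final: 1.1933


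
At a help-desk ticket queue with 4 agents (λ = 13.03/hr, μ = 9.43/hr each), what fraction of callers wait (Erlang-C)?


a = λ/μ = 1.3818; ρ = a/4 = 0.3454
P₀ = 0.249493 (from M/M/c formula)
C(c,a) = [a^c/(c!(1−ρ))]·P₀ = [3.64528/(24·0.6546)]·0.249493
= 0.23204·0.249493 = 0.057893

Final: 0.057893


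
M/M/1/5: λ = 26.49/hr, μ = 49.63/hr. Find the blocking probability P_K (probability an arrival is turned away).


ρ = λ/μ = 26.49/49.63 = 0.5337
P_K = (1−ρ)ρ^K/(1−ρ^(K+1)) = (0.4663·0.043320)/(1 − 0.023122)
= 0.020198/0.976878 = 0.020676

Final: 0.020676


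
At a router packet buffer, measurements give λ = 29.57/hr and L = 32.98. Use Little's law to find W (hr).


W = L/λ = 32.98/29.57 = 1.1153 hr

Final: 1.1153 hr


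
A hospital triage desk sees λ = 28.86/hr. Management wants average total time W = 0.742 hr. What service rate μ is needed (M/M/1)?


W = 1/(μ−λ) ⇒ μ − λ = 1/W = 1/0.742 = 1.3477
μ = λ + 1/W = 28.86 + 1.3477 = 30.2077 per hr

Final: 30.2077 /hr


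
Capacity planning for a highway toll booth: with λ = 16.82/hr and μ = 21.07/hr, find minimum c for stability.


Stability requires cμ > λ ⇔ c > λ/μ.
λ/μ = 16.82/21.07 = 0.7983
Minimum integer c = ⌊0.7983⌋ + 1 = 1
Check: 1·21.07 = 21.07 > 16.82, while 0·21.07 = 0.00 ≤ 16.82

Final: 1 servers


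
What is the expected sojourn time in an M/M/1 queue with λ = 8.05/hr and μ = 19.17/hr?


W = 1/(μ−λ) = 1/(19.17 − 8.05) = 1/11.12 = 0.08993 hr

Final: 0.08993 hr


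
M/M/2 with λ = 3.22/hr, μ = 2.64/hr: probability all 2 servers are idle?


a = λ/μ = 3.22/2.64 = 1.2197; ρ = a/c = 0.6098
Σ_{k=0}^{1} a^k/k! (terms k=0..1) = 1.00000 + 1.21970 = 2.21970
Tail: a^2/(2!(1−ρ)) = 1.48766/(2·0.3902) = 1.90652
P₀ = 1/(2.21970 + 1.90652) = 1/4.12621 = 0.242353

Final: 0.242353


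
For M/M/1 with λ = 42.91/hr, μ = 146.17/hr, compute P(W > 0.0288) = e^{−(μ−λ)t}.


W ~ Exponential(μ−λ) for M/M/1.
μ − λ = 146.17 − 42.91 = 103.2600
P(W > t) = e^{−(μ−λ)t} = e^{−2.9739} = 0.051104

Final: 0.051104


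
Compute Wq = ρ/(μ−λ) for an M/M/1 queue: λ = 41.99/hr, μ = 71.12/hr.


ρ = 41.99/71.12 = 0.5904
Wq = ρ/(μ−λ) = 0.5904/(71.12 − 41.99) = 0.5904/29.13 = 0.02027 hr

Final: 0.02027 hr


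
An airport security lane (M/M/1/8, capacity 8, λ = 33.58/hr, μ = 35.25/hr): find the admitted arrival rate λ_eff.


ρ = 0.9526; P_K = (1−ρ)ρ^8/(1−ρ^9) = 0.090790
λ_eff = λ(1 − P_K) = 33.58·(1 − 0.090790) = 33.58·0.909210 = 30.5313 /hr

Final: 30.5313 /hr


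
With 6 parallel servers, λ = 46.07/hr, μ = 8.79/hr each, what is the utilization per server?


ρ = λ/(cμ) = 46.07/(6·8.79) = 46.07/52.74 = 0.8735

Final: 0.8735


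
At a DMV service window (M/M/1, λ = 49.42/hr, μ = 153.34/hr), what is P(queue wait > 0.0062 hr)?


ρ = 49.42/153.34 = 0.3223
P(Wq > t) = ρ·e^{−(μ−λ)t} = 0.3223·e^{−0.6443}
= 0.3223·0.525028 = 0.169211

Final: 0.169211


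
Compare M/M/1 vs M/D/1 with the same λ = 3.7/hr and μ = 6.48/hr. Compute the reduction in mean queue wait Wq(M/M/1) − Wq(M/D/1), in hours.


ρ = 3.7/6.48 = 0.5710
Wq(M/M/1) = ρ/(μ−λ) = 0.5710/2.78 = 0.20539 hr
Wq(M/D/1) = ρ/(2(μ−λ)) = 0.10270 hr
Savings = 0.20539 − 0.10270 = 0.10270 hr

Final: 0.10270 hr


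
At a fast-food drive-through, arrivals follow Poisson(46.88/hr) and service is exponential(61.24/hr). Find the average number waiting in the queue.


ρ = 46.88/61.24 = 0.7655
Lq = ρ²/(1−ρ) = 0.5860/0.2345 = 2.4991

Final: 2.4991


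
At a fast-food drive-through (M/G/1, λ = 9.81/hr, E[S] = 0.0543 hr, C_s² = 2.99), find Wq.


ρ = λ·E[S] = 9.81·0.0543 = 0.5327
E[S²] = E[S]²(1+C_s²) = 0.0543²·(1+2.99) = 0.011764
Wq = λ·E[S²]/(2(1−ρ)) = 9.81·0.011764/(2·0.4673) = 0.12348 hr

Final: 0.12348 hr


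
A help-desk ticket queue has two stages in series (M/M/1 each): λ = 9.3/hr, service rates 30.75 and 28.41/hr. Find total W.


Each node sees arrival rate λ = 9.3/hr (tandem ⇒ throughput preserved).
W₁ = 1/(μ₁−λ) = 1/(30.75−9.3) = 0.04662 hr
W₂ = 1/(μ₂−λ) = 1/(28.41−9.3) = 0.05233 hr
W_total = W₁ + W₂ = 0.04662 + 0.05233 = 0.09895 hr

Final: 0.09895 hr


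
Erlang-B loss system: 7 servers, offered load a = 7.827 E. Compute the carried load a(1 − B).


B(7,7.827) = 0.298311 (Erlang-B)
Carried load = a(1 − B) = 7.827·(1 − 0.298311) = 7.827·0.701689 = 5.4921 E

Final: 5.4921 Erlangs


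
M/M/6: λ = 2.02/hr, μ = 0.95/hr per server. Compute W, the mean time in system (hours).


a = 2.1263; ρ = 0.3544; P₀ = 0.119020
Lq = P₀·a^c·ρ/(c!(1−ρ)²) = 0.01299
Wq = Lq/λ = 0.01299/2.02 = 0.006430 hr
W = Wq + 1/μ = 0.006430 + 1.05263 = 1.05906 hr

Final: 1.05906 hr


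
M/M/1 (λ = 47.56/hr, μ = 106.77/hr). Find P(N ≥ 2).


ρ = 47.56/106.77 = 0.4454
P(N ≥ n) = ρ^n = 0.4454^2 = 0.198420

Final: 0.198420


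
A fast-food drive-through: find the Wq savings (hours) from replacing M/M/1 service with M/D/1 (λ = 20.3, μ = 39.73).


ρ = 20.3/39.73 = 0.5109
Wq(M/M/1) = ρ/(μ−λ) = 0.5109/19.43 = 0.02630 hr
Wq(M/D/1) = ρ/(2(μ−λ)) = 0.01315 hr
Savings = 0.02630 − 0.01315 = 0.01315 hr

Final: 0.01315 hr


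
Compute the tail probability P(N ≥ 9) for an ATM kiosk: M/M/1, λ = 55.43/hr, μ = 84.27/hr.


ρ = 55.43/84.27 = 0.6578
P(N ≥ n) = ρ^n = 0.6578^9 = 0.023049

Final: 0.023049


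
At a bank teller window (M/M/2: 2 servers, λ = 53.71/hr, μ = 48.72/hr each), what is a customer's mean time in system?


a = 1.1024; ρ = 0.5512; P₀ = 0.289315
Lq = P₀·a^c·ρ/(c!(1−ρ)²) = 0.48114
Wq = Lq/λ = 0.48114/53.71 = 0.008958 hr
W = Wq + 1/μ = 0.008958 + 0.02053 = 0.02948 hr

Final: 0.02948 hr


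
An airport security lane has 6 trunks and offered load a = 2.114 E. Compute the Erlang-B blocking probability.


B(c,a) = (a^c/c!) / Σ_{k=0}^{c} a^k/k!
a^6/6! = 0.123965
Σ terms (k=0..6): 1.00000 + 2.11400 + 2.23450 + 1.57458 + 0.83216 + 0.35184 + 0.12396 = 8.231041
B = 0.123965/8.231041 = 0.015061

Final: 0.015061


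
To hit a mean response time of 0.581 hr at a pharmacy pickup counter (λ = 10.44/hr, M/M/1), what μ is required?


W = 1/(μ−λ) ⇒ μ − λ = 1/W = 1/0.581 = 1.7212
μ = λ + 1/W = 10.44 + 1.7212 = 12.1612 per hr

Final: 12.1612 /hr


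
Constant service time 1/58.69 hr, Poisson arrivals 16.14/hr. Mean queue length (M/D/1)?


ρ = 16.14/58.69 = 0.2750
M/D/1: Lq = ρ²/(2(1−ρ)) = 0.07563/(2·0.7250) = 0.05216

Final: 0.05216


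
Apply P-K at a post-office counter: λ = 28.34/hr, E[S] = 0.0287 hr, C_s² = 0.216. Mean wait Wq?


ρ = λ·E[S] = 28.34·0.0287 = 0.8134
E[S²] = E[S]²(1+C_s²) = 0.0287²·(1+0.216) = 0.001002
Wq = λ·E[S²]/(2(1−ρ)) = 28.34·0.001002/(2·0.1866) = 0.07604 hr

Final: 0.07604 hr


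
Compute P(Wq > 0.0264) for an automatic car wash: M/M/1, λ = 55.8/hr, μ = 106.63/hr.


ρ = 55.8/106.63 = 0.5233
P(Wq > t) = ρ·e^{−(μ−λ)t} = 0.5233·e^{−1.3419}
= 0.5233·0.261345 = 0.136763

Final: 0.136763


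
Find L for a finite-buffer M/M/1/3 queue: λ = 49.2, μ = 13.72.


ρ = 49.2/13.72 = 3.5860
L = ρ[1 − (K+1)ρ^K + Kρ^(K+1)] / [(1−ρ)(1−ρ^(K+1))]
Numerator: 3.5860·(1 − 4·46.114019 + 3·165.365141) = 1121.126522
Denominator: (-2.5860)·(-164.365141) = 425.049213
L = 1121.126522/425.049213 = 2.6376

Final: 2.6376


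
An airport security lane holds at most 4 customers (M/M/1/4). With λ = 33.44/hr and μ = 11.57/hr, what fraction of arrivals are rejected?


ρ = λ/μ = 33.44/11.57 = 2.8902
P_K = (1−ρ)ρ^K/(1−ρ^(K+1)) = (-1.8902·69.780108)/(1 − 201.680797)
= -131.900689/-200.680797 = 0.657266

Final: 0.657266


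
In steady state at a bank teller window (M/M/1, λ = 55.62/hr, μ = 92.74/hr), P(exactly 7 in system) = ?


ρ = 55.62/92.74 = 0.5997
P_n = (1−ρ)·ρ^n = (1 − 0.5997)·0.5997^7 = 0.4003·0.027909 = 0.011171

Final: 0.011171


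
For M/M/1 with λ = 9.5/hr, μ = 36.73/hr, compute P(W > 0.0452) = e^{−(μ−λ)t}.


W ~ Exponential(μ−λ) for M/M/1.
μ − λ = 36.73 − 9.5 = 27.2300
P(W > t) = e^{−(μ−λ)t} = e^{−1.2308} = 0.292060

Final: 0.292060


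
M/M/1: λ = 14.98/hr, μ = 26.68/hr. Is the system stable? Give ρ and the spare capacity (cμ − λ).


Total capacity cμ = 1·26.68 = 26.68/hr
ρ = λ/(cμ) = 14.98/26.68 = 0.5615
Stable ⇔ ρ < 1: YES
Spare capacity = cμ − λ = 26.68 − 14.98 = 11.70/hr

Final: ρ = 0.5615; stable; margin = 11.70/hr


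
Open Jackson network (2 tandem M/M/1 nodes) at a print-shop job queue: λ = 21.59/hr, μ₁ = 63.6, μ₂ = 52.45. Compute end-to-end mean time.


Each node sees arrival rate λ = 21.59/hr (tandem ⇒ throughput preserved).
W₁ = 1/(μ₁−λ) = 1/(63.6−21.59) = 0.02380 hr
W₂ = 1/(μ₂−λ) = 1/(52.45−21.59) = 0.03240 hr
W_total = W₁ + W₂ = 0.02380 + 0.03240 = 0.05621 hr

Final: 0.05621 hr


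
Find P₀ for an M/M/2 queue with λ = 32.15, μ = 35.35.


a = λ/μ = 32.15/35.35 = 0.9095; ρ = a/c = 0.4547
Σ_{k=0}^{1} a^k/k! (terms k=0..1) = 1.00000 + 0.90948 = 1.90948
Tail: a^2/(2!(1−ρ)) = 0.82715/(2·0.5453) = 0.75849
P₀ = 1/(1.90948 + 0.75849) = 1/2.66796 = 0.374818

Final: 0.374818


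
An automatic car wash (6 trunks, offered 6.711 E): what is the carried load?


B(6,6.711) = 0.312945 (Erlang-B)
Carried load = a(1 − B) = 6.711·(1 − 0.312945) = 6.711·0.687055 = 4.6108 E

Final: 4.6108 Erlangs


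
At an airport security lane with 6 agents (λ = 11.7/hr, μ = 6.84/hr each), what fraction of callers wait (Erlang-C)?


a = λ/μ = 1.7105; ρ = a/6 = 0.2851
P₀ = 0.180668 (from M/M/c formula)
C(c,a) = [a^c/(c!(1−ρ))]·P₀ = [25.04832/(720·0.7149)]·0.180668
= 0.04866·0.180668 = 0.008792

Final: 0.008792


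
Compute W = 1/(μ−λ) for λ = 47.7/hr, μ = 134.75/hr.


W = 1/(μ−λ) = 1/(134.75 − 47.7) = 1/87.05 = 0.01149 hr

Final: 0.01149 hr


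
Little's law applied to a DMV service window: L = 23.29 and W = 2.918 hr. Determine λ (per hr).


λ = L/W = 23.29/2.918 = 7.9815 /hr

Final: 7.9815 /hr


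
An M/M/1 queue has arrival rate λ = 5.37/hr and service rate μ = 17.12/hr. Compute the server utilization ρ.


ρ = λ/μ = 5.37/17.12 = 0.3137

Final: 0.3137


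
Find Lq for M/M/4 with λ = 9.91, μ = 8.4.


a = λ/μ = 1.1798; ρ = a/4 = 0.2949
P₀ = 0.306388
Lq = P₀·a^c·ρ / (c!·(1−ρ)²) = 0.306388·1.93721·0.2949/(24·0.49711)
= 0.01467

Final: 0.01467


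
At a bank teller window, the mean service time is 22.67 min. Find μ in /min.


μ = 1/(service time) in consistent units.
1 minute = 1 min, so μ = 1/22.67 = 0.04411 per minute

Final: 0.04411 /min


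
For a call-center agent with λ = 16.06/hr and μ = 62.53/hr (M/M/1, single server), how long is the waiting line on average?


ρ = 16.06/62.53 = 0.2568
Lq = ρ²/(1−ρ) = 0.06597/0.7432 = 0.08876

Final: 0.08876


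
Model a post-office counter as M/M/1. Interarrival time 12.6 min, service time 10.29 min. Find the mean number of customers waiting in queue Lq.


λ = 60/12.6 = 4.7619 /hr
μ = 60/10.29 = 5.8309 /hr
ρ = λ/μ = 4.7619/5.8309 = 0.8167
Lq = ρ²/(1−ρ) = 0.6669/0.1833 = 3.6379

Final: 3.6379


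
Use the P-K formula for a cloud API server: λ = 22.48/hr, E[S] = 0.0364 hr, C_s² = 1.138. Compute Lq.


ρ = λ·E[S] = 22.48·0.0364 = 0.8183
Lq = ρ²(1+C_s²)/(2(1−ρ)) = 0.6696·(1+1.138)/(2·0.1817)
= 0.6696·2.1380/0.3635 = 3.93868

Final: 3.93868


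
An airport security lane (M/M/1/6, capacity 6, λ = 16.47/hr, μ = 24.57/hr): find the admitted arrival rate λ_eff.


ρ = 0.6703; P_K = (1−ρ)ρ^6/(1−ρ^7) = 0.031846
λ_eff = λ(1 − P_K) = 16.47·(1 − 0.031846) = 16.47·0.968154 = 15.9455 /hr

Final: 15.9455 /hr


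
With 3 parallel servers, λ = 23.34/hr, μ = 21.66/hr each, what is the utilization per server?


ρ = λ/(cμ) = 23.34/(3·21.66) = 23.34/64.98 = 0.3592

Final: 0.3592


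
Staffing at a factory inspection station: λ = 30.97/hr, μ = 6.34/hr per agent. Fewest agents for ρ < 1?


Stability requires cμ > λ ⇔ c > λ/μ.
λ/μ = 30.97/6.34 = 4.8849
Minimum integer c = ⌊4.8849⌋ + 1 = 5
Check: 5·6.34 = 31.70 > 30.97, while 4·6.34 = 25.36 ≤ 30.97

Final: 5 servers


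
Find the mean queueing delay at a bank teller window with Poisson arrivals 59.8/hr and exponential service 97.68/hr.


ρ = 59.8/97.68 = 0.6122
Wq = ρ/(μ−λ) = 0.6122/(97.68 − 59.8) = 0.6122/37.88 = 0.01616 hr

Final: 0.01616 hr


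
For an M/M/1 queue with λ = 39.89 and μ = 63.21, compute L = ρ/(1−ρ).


ρ = λ/μ = 39.89/63.21 = 0.6311
L = ρ/(1−ρ) = 0.6311/(1 − 0.6311) = 0.6311/0.3689 = 1.7105

Final: 1.7105


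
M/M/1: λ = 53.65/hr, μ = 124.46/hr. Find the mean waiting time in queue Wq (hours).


ρ = 53.65/124.46 = 0.4311
Wq = ρ/(μ−λ) = 0.4311/(124.46 − 53.65) = 0.4311/70.81 = 0.006088 hr

Final: 0.006088 hr


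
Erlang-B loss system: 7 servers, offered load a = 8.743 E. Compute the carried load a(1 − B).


B(7,8.743) = 0.348435 (Erlang-B)
Carried load = a(1 − B) = 8.743·(1 − 0.348435) = 8.743·0.651565 = 5.6966 E

Final: 5.6966 Erlangs


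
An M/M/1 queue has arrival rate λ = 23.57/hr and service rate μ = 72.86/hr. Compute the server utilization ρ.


ρ = λ/μ = 23.57/72.86 = 0.3235

Final: 0.3235


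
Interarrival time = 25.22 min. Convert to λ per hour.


λ = 1/(interarrival time) in consistent units.
1 hour = 60 min, so λ = 60/25.22 = 2.3791 per hour

Final: 2.3791 /hr


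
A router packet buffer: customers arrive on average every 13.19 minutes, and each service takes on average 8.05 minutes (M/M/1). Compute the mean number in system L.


λ = 60/13.19 = 4.5489 /hr
μ = 60/8.05 = 7.4534 /hr
ρ = λ/μ = 4.5489/7.4534 = 0.6103
L = ρ/(1−ρ) = 0.6103/0.3897 = 1.5661

Final: 1.5661


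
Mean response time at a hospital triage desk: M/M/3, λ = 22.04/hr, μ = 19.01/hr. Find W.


a = 1.1594; ρ = 0.3865; P₀ = 0.307236
Lq = P₀·a^c·ρ/(c!(1−ρ)²) = 0.08193
Wq = Lq/λ = 0.08193/22.04 = 0.003717 hr
W = Wq + 1/μ = 0.003717 + 0.05260 = 0.05632 hr

Final: 0.05632 hr


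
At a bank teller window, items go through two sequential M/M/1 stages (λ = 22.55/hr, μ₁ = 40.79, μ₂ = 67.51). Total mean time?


Each node sees arrival rate λ = 22.55/hr (tandem ⇒ throughput preserved).
W₁ = 1/(μ₁−λ) = 1/(40.79−22.55) = 0.05482 hr
W₂ = 1/(μ₂−λ) = 1/(67.51−22.55) = 0.02224 hr
W_total = W₁ + W₂ = 0.05482 + 0.02224 = 0.07707 hr

Final: 0.07707 hr


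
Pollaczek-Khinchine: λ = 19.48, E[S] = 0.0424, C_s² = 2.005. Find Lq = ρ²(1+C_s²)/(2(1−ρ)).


ρ = λ·E[S] = 19.48·0.0424 = 0.8260
Lq = ρ²(1+C_s²)/(2(1−ρ)) = 0.6822·(1+2.005)/(2·0.1740)
= 0.6822·3.0050/0.3481 = 5.88918

Final: 5.88918


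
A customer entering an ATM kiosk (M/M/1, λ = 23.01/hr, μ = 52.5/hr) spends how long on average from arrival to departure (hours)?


W = 1/(μ−λ) = 1/(52.5 − 23.01) = 1/29.49 = 0.03391 hr

Final: 0.03391 hr


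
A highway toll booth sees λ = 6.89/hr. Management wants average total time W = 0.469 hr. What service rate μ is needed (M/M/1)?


W = 1/(μ−λ) ⇒ μ − λ = 1/W = 1/0.469 = 2.1322
μ = λ + 1/W = 6.89 + 2.1322 = 9.0222 per hr

Final: 9.0222 /hr


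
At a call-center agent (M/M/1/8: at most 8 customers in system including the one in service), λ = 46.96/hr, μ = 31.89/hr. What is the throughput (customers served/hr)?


ρ = 1.4726; P_K = (1−ρ)ρ^8/(1−ρ^9) = 0.331080
λ_eff = λ(1 − P_K) = 46.96·(1 − 0.331080) = 46.96·0.668920 = 31.4125 /hr

Final: 31.4125 /hr


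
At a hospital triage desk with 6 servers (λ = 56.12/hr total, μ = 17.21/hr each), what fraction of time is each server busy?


ρ = λ/(cμ) = 56.12/(6·17.21) = 56.12/103.26 = 0.5435

Final: 0.5435


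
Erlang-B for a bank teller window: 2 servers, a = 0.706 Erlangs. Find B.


B(c,a) = (a^c/c!) / Σ_{k=0}^{c} a^k/k!
a^2/2! = 0.249218
Σ terms (k=0..2): 1.00000 + 0.70600 + 0.24922 = 1.955218
B = 0.249218/1.955218 = 0.127463

Final: 0.127463


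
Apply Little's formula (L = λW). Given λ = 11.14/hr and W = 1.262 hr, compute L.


L = λW = 11.14·1.262 = 14.0587

Final: 14.0587


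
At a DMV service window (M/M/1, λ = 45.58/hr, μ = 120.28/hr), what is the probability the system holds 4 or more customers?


ρ = 45.58/120.28 = 0.3789
P(N ≥ n) = ρ^n = 0.3789^4 = 0.020622

Final: 0.020622


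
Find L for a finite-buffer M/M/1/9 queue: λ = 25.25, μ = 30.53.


ρ = 25.25/30.53 = 0.8271
L = ρ[1 − (K+1)ρ^K + Kρ^(K+1)] / [(1−ρ)(1−ρ^(K+1))]
Numerator: 0.8271·(1 − 10·0.181055 + 9·0.149743) = 0.444238
Denominator: (0.1729)·(0.850257) = 0.147047
L = 0.444238/0.147047 = 3.0211

Final: 3.0211


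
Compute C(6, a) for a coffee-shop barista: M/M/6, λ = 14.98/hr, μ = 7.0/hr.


a = λ/μ = 2.1400; ρ = a/6 = 0.3567
P₀ = 0.117393 (from M/M/c formula)
C(c,a) = [a^c/(c!(1−ρ))]·P₀ = [96.04674/(720·0.6433)]·0.117393
= 0.20735·0.117393 = 0.024342

Final: 0.024342


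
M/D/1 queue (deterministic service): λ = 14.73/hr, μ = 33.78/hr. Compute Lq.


ρ = 14.73/33.78 = 0.4361
M/D/1: Lq = ρ²/(2(1−ρ)) = 0.1901/(2·0.5639) = 0.16859

Final: 0.16859


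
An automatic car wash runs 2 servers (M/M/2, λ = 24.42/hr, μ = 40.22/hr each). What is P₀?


a = λ/μ = 24.42/40.22 = 0.6072; ρ = a/c = 0.3036
Σ_{k=0}^{1} a^k/k! (terms k=0..1) = 1.00000 + 0.60716 = 1.60716
Tail: a^2/(2!(1−ρ)) = 0.36864/(2·0.6964) = 0.26467
P₀ = 1/(1.60716 + 0.26467) = 1/1.87183 = 0.534236

Final: 0.534236


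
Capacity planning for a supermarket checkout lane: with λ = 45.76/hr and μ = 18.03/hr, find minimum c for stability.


Stability requires cμ > λ ⇔ c > λ/μ.
λ/μ = 45.76/18.03 = 2.5380
Minimum integer c = ⌊2.5380⌋ + 1 = 3
Check: 3·18.03 = 54.09 > 45.76, while 2·18.03 = 36.06 ≤ 45.76

Final: 3 servers


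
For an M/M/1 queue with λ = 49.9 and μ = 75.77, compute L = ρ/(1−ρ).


ρ = λ/μ = 49.9/75.77 = 0.6586
L = ρ/(1−ρ) = 0.6586/(1 − 0.6586) = 0.6586/0.3414 = 1.9289

Final: 1.9289


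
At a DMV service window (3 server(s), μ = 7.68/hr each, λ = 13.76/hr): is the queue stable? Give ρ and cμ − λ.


Total capacity cμ = 3·7.68 = 23.04/hr
ρ = λ/(cμ) = 13.76/23.04 = 0.5972
Stable ⇔ ρ < 1: YES
Spare capacity = cμ − λ = 23.04 − 13.76 = 9.28/hr

Final: ρ = 0.5972; stable; margin = 9.28/hr


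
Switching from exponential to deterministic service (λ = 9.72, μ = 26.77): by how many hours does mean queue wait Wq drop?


ρ = 9.72/26.77 = 0.3631
Wq(M/M/1) = ρ/(μ−λ) = 0.3631/17.05 = 0.02130 hr
Wq(M/D/1) = ρ/(2(μ−λ)) = 0.01065 hr
Savings = 0.02130 − 0.01065 = 0.01065 hr

Final: 0.01065 hr


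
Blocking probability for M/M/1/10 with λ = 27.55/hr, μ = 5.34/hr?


ρ = λ/μ = 27.55/5.34 = 5.1592
P_K = (1−ρ)ρ^K/(1−ρ^(K+1)) = (-4.1592·13359907.818929)/(1 − 68926116.181927)
= -55566208.362998/-68926115.181927 = 0.806171

Final: 0.806171


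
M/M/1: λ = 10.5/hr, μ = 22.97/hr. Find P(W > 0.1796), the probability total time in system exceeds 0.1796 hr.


W ~ Exponential(μ−λ) for M/M/1.
μ − λ = 22.97 − 10.5 = 12.4700
P(W > t) = e^{−(μ−λ)t} = e^{−2.2396} = 0.106500

Final: 0.106500


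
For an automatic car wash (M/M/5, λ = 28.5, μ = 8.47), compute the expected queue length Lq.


a = λ/μ = 3.3648; ρ = a/5 = 0.6730
P₀ = 0.030574
Lq = P₀·a^c·ρ / (c!·(1−ρ)²) = 0.030574·431.32760·0.6730/(120·0.10695)
= 0.69148

Final: 0.69148


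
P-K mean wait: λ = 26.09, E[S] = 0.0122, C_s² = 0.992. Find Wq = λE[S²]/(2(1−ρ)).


ρ = λ·E[S] = 26.09·0.0122 = 0.3183
E[S²] = E[S]²(1+C_s²) = 0.0122²·(1+0.992) = 0.0002965
Wq = λ·E[S²]/(2(1−ρ)) = 26.09·0.0002965/(2·0.6817) = 0.005674 hr

Final: 0.005674 hr


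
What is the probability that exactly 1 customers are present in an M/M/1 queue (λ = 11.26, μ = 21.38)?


ρ = 11.26/21.38 = 0.5267
P_n = (1−ρ)·ρ^n = (1 − 0.5267)·0.5267^1 = 0.4733·0.526660 = 0.249289

Final: 0.249289


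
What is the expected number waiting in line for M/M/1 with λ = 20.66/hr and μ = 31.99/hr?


ρ = 20.66/31.99 = 0.6458
Lq = ρ²/(1−ρ) = 0.4171/0.3542 = 1.1777

Final: 1.1777


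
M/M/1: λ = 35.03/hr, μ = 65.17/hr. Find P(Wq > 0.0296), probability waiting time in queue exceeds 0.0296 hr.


ρ = 35.03/65.17 = 0.5375
P(Wq > t) = ρ·e^{−(μ−λ)t} = 0.5375·e^{−0.8921}
= 0.5375·0.409776 = 0.220262

Final: 0.220262


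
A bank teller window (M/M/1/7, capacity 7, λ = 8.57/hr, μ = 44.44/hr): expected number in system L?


ρ = 8.57/44.44 = 0.1928
L = ρ[1 − (K+1)ρ^K + Kρ^(K+1)] / [(1−ρ)(1−ρ^(K+1))]
Numerator: 0.1928·(1 − 8·0.000009919 + 7·0.000001913) = 0.192832
Denominator: (0.8072)·(0.999998) = 0.807154
L = 0.192832/0.807154 = 0.2389

Final: 0.2389


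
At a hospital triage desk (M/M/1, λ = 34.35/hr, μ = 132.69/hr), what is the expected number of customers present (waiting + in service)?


ρ = λ/μ = 34.35/132.69 = 0.2589
L = ρ/(1−ρ) = 0.2589/(1 − 0.2589) = 0.2589/0.7411 = 0.3493

Final: 0.3493
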